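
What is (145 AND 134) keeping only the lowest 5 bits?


Step 1: 145 & 134 = 128
Step 2: 128 & 31 = 0

0


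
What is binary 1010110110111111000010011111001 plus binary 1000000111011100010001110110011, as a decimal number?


1010110110111111000010011111001 + 1000000111011100010001110110011 = 10010111110011011010100010101100 = 2546837676

2546837676


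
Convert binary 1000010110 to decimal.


1000010110 in decimal = 534

534


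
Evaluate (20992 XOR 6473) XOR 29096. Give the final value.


Step 1: 20992 ^ 6473 = 19273
Step 2: 19273 ^ 29096 = 15073

15073


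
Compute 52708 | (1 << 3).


52708 | (1 << 3) = 52708 | 8 = 52716

52716


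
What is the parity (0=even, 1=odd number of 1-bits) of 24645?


0b110000001000101 has 5 ones => parity 1

1


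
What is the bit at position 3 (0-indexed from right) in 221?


0b11011101, position 3 = 1

1


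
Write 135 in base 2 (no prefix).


135 = 10000111 in binary

10000111


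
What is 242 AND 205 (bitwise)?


0b11110010 & 0b11001101 = 0b11000000 = 192

192


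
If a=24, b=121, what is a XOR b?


24 ^ 121 = 97

97


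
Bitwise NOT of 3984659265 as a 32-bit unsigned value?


~0b11101101100000010001001101000001 = 0b10010011111101110110010111110 = 310308030 (32-bit unsigned)

310308030


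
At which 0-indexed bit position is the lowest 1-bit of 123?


0b1111011. Lowest set bit at position 0

0


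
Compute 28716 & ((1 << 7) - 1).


28716 & 127 = 44

44


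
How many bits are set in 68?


0b1000100 has 2 set bits

2


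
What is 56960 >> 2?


0b1101111010000000 >> 2 = 0b11011110100000 = 14240

14240


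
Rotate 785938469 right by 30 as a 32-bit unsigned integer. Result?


Rotate 0b101110110110000111100000100101 right by 30 (32-bit) = 0b10111011011000011110000010010100 = 3143753876

3143753876


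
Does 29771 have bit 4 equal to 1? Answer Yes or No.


0b111010001001011, bit 4 = 0. No

No


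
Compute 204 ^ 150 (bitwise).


0b11001100 ^ 0b10010110 = 0b1011010 = 90

90


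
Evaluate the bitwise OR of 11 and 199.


0b1011 | 0b11000111 = 0b11001111 = 207

207


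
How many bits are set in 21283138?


0b1010001001100000101000010 has 8 set bits

8


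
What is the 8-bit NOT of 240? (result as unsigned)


~0b11110000 = 0b1111 = 15 (8-bit unsigned)

15


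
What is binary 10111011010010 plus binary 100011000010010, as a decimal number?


10111011010010 + 100011000010010 = 111010011100100 = 29924

29924


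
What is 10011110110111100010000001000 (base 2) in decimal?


10011110110111100010000001000 in decimal = 333169672

333169672


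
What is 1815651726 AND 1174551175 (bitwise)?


0b1101100001110001010010110001110 & 0b1000110000000100011101010000111 = 0b1000100000000000010000010000110 = 1140859014

1140859014


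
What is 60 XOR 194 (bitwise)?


0b111100 ^ 0b11000010 = 0b11111110 = 254

254


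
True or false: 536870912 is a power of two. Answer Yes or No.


0b100000000000000000000000000000. Only one bit set => Yes

Yes


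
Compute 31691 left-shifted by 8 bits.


0b111101111001011 << 8 = 0b11110111100101100000000 = 8112896

8112896


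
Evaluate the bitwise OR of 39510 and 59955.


0b1001101001010110 | 0b1110101000110011 = 0b1111101001110111 = 64119

64119


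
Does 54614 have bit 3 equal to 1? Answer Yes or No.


0b1101010101010110, bit 3 = 0. No

No


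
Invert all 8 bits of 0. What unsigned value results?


0 ^ 255 = 255

255


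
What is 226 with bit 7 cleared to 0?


226 & ~(1 << 7) = 98

98


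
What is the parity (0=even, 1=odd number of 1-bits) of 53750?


0b1101000111110110 has 10 ones => parity 0

0


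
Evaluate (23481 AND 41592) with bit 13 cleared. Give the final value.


Step 1: 23481 & 41592 = 568
Step 2: 568 & ~(1 << 13) = 568

568


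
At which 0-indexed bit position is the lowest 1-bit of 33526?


0b1000001011110110. Lowest set bit at position 1

1


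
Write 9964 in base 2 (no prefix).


9964 = 10011011101100 in binary

10011011101100


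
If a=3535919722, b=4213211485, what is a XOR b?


3535919722 ^ 4213211485 = 702634807

702634807


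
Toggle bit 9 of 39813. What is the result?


39813 ^ (1 << 9) = 39813 ^ 512 = 39301

39301


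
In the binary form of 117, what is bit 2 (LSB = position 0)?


0b1110101, position 2 = 1

1


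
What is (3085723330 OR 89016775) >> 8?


Step 1: 3085723330 | 89016775 = 3085856711
Step 2: 3085856711 >> 8 = 12054127

12054127


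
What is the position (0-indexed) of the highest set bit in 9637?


0b10010110100101. Highest set bit at position 13

13


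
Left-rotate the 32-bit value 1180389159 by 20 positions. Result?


Rotate 0b1000110010110110100111100100111 left by 20 (32-bit) = 0b11110010011101000110010110110100 = 4067714484

4067714484


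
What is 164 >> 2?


0b10100100 >> 2 = 0b101001 = 41

41


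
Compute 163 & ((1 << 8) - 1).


163 & 255 = 163

163


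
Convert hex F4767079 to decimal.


F4767079 hex = 4101402745 decimal

4101402745


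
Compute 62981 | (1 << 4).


62981 | (1 << 4) = 62981 | 16 = 62997

62997


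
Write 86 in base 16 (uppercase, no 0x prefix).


86 = 56 hex

56


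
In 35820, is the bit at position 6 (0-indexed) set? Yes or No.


0b1000101111101100, bit 6 = 1. Yes

Yes


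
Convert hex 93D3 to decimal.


93D3 hex = 37843 decimal

37843


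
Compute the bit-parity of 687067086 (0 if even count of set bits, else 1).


0b101000111100111100111111001110 has 19 ones => parity 1

1


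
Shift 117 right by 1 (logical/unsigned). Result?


0b1110101 >> 1 = 0b111010 = 58

58


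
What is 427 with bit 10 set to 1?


427 | (1 << 10) = 427 | 1024 = 1451

1451


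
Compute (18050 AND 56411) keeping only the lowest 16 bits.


Step 1: 18050 & 56411 = 17410
Step 2: 17410 & 65535 = 17410

17410


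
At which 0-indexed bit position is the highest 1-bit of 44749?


0b1010111011001101. Highest set bit at position 15

15


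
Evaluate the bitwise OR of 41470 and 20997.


0b1010000111111110 | 0b101001000000101 = 0b1111001111111111 = 62463

62463


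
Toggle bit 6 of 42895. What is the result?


42895 ^ (1 << 6) = 42895 ^ 64 = 42959

42959


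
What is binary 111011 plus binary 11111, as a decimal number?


111011 + 11111 = 1011010 = 90

90


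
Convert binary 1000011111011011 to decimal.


1000011111011011 in decimal = 34779

34779


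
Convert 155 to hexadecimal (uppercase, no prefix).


155 = 9B hex

9B


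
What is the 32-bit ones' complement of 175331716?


175331716 ^ 4294967295 = 4119635579

4119635579


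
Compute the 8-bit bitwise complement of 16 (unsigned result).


~0b10000 = 0b11101111 = 239 (8-bit unsigned)

239


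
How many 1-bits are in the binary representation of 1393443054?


0b1010011000011100100000011101110 has 14 set bits

14


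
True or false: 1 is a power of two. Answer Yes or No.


0b1. Only one bit set => Yes

Yes


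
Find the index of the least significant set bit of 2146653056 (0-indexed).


0b1111111111100110101001110000000. Lowest set bit at position 7

7


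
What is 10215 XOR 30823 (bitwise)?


0b10011111100111 ^ 0b111100001100111 = 0b101111110000000 = 24448

24448


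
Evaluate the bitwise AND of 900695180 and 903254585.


0b110101101011111000010010001100 & 0b110101110101101001001000111001 = 0b110101100001101000000000001000 = 898007048

898007048


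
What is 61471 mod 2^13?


61471 & 8191 = 4127

4127


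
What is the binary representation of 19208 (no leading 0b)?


19208 = 100101100001000 in binary

100101100001000


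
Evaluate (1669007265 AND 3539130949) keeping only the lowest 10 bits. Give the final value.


Step 1: 1669007265 & 3539130949 = 1114767873
Step 2: 1114767873 & 1023 = 513

513


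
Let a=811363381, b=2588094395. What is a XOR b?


811363381 ^ 2588094395 = 2854175630

2854175630


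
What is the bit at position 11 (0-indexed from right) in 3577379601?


0b11010101001110100111101100010001, position 11 = 1

1


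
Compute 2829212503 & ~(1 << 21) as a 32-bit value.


2829212503 & ~(1 << 21) = 2827115351

2827115351


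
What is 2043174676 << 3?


0b1111001110010000101111100010100 << 3 = 0b1111001110010000101111100010100000 = 16345397408

16345397408


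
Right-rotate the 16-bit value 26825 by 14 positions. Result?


Rotate 0b110100011001001 right by 14 (16-bit) = 0b1010001100100101 = 41765

41765


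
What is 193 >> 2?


0b11000001 >> 2 = 0b110000 = 48

48


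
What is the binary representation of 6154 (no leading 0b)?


6154 = 1100000001010 in binary

1100000001010


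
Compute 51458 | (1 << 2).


51458 | (1 << 2) = 51458 | 4 = 51462

51462


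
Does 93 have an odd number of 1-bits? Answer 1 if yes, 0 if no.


0b1011101 has 5 ones => parity 1

1


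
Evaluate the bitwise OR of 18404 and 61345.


0b100011111100100 | 0b1110111110100001 = 0b1110111111100101 = 61413

61413


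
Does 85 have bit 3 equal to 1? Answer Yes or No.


0b1010101, bit 3 = 0. No

No


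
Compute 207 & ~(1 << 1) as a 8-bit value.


207 & ~(1 << 1) = 205

205


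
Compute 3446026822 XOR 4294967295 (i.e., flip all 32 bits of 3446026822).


3446026822 ^ 4294967295 = 848940473

848940473


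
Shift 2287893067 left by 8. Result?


0b10001000010111100111101001001011 << 8 = 0b1000100001011110011110100100101100000000 = 585700625152

585700625152


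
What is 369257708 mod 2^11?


369257708 & 2047 = 1260

1260


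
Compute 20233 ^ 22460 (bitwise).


0b100111100001001 ^ 0b101011110111100 = 0b1100010110101 = 6325

6325


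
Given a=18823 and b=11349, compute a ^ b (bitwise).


18823 ^ 11349 = 26066

26066


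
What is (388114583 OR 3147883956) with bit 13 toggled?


Step 1: 388114583 | 3147883956 = 3215125943
Step 2: 3215125943 ^ (1 << 13) = 3215125943 ^ 8192 = 3215117751

3215117751


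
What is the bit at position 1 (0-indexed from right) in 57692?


0b1110000101011100, position 1 = 0

0


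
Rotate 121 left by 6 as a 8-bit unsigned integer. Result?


Rotate 0b1111001 left by 6 (8-bit) = 0b1011110 = 94

94


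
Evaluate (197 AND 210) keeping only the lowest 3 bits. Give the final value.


Step 1: 197 & 210 = 192
Step 2: 192 & 7 = 0

0


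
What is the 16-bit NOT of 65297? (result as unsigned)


~0b1111111100010001 = 0b11101110 = 238 (16-bit unsigned)

238


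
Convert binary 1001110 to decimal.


1001110 in decimal = 78

78


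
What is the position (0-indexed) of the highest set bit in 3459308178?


0b11001110001100001101101010010010. Highest set bit at position 31

31


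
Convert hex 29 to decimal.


29 hex = 41 decimal

41


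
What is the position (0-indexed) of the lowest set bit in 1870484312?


0b1101111011111010101001101011000. Lowest set bit at position 3

3


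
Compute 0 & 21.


0b0 & 0b10101 = 0b0 = 0

0


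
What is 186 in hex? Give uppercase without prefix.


186 = BA hex

BA


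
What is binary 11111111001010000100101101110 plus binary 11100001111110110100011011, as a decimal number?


11111111001010000100101101110 + 11100001111110110100011011 = 100011011011001111011010001001 = 594343561

594343561


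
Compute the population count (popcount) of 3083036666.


0b10110111110000110110011111111010 has 21 set bits

21


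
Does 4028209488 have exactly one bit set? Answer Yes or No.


0b11110000000110011001100101010000. Multiple bits set => No

No


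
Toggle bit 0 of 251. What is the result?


251 ^ (1 << 0) = 251 ^ 1 = 250

250


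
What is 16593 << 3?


0b100000011010001 << 3 = 0b100000011010001000 = 132744

132744


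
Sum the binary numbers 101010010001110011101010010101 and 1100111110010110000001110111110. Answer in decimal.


101010010001110011101010010101 + 1100111110010110000001110111110 = 10010010000100100011111001010011 = 2450669139

2450669139


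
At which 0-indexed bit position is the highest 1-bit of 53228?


0b1100111111101100. Highest set bit at position 15

15


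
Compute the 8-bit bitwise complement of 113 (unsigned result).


~0b1110001 = 0b10001110 = 142 (8-bit unsigned)

142


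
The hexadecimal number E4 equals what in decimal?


E4 hex = 228 decimal

228


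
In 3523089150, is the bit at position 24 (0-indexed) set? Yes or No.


0b11010001111111100001001011111110, bit 24 = 1. Yes

Yes


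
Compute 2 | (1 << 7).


2 | (1 << 7) = 2 | 128 = 130

130


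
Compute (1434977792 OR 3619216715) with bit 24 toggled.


Step 1: 1434977792 | 3619216715 = 3619217227
Step 2: 3619217227 ^ (1 << 24) = 3619217227 ^ 16777216 = 3602440011

3602440011


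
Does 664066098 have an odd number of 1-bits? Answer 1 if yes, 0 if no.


0b100111100101001101100000110010 has 14 ones => parity 0

0


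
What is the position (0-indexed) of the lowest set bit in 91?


0b1011011. Lowest set bit at position 0

0


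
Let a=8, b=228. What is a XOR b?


8 ^ 228 = 236

236


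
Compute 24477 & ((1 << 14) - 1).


24477 & 16383 = 8093

8093


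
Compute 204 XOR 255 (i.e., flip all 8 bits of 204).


204 ^ 255 = 51

51


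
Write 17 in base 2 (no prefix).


17 = 10001 in binary

10001


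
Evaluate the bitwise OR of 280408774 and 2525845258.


0b10000101101101011001011000110 | 0b10010110100011010101011100001010 = 0b10010110101111111111011111001110 = 2529163214

2529163214


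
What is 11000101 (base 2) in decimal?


11000101 in decimal = 197

197


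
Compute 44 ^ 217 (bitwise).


0b101100 ^ 0b11011001 = 0b11110101 = 245

245


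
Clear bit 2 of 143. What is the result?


143 & ~(1 << 2) = 139

139


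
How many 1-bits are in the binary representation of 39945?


0b1001110000001001 has 6 set bits

6


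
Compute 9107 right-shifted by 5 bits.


0b10001110010011 >> 5 = 0b100011100 = 284

284


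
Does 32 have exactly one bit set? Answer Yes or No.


0b100000. Only one bit set => Yes

Yes


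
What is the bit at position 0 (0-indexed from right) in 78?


0b1001110, position 0 = 0

0


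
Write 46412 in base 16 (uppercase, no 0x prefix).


46412 = B54C hex

B54C


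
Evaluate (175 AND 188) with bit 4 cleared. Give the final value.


Step 1: 175 & 188 = 172
Step 2: 172 & ~(1 << 4) = 172

172


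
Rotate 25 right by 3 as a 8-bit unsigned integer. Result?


Rotate 0b11001 right by 3 (8-bit) = 0b100011 = 35

35


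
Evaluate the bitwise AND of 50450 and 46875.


0b1100010100010010 & 0b1011011100011011 = 0b1000010100010010 = 34066

34066


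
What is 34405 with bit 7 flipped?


34405 ^ (1 << 7) = 34405 ^ 128 = 34533

34533


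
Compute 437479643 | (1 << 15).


437479643 | (1 << 15) = 437479643 | 32768 = 437512411

437512411


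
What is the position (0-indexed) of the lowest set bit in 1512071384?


0b1011010001000000110000011011000. Lowest set bit at position 3

3


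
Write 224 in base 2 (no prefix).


224 = 11100000 in binary

11100000


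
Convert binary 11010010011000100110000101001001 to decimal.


11010010011000100110000101001001 in decimal = 3529662793

3529662793


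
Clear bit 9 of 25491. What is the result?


25491 & ~(1 << 9) = 24979

24979


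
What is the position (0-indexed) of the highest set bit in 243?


0b11110011. Highest set bit at position 7

7


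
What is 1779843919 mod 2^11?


1779843919 & 2047 = 847

847


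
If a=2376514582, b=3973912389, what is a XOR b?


2376514582 ^ 3973912389 = 1635494739

1635494739


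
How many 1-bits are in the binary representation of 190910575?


0b1011011000010001000001101111 has 13 set bits

13


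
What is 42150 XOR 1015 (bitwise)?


0b1010010010100110 ^ 0b1111110111 = 0b1010011101010001 = 42833

42833


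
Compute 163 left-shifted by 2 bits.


0b10100011 << 2 = 0b1010001100 = 652

652


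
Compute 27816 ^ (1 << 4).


27816 ^ (1 << 4) = 27816 ^ 16 = 27832

27832


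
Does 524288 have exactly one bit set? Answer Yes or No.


0b10000000000000000000. Only one bit set => Yes

Yes


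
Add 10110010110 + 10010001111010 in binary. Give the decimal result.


10110010110 + 10010001111010 = 10101000010000 = 10768

10768


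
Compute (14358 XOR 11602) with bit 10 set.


Step 1: 14358 ^ 11602 = 5444
Step 2: 5444 | (1 << 10) = 5444 | 1024 = 5444

5444


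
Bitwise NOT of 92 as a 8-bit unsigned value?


~0b1011100 = 0b10100011 = 163 (8-bit unsigned)

163


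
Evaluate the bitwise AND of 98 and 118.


0b1100010 & 0b1110110 = 0b1100010 = 98

98


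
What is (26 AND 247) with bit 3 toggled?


Step 1: 26 & 247 = 18
Step 2: 18 ^ (1 << 3) = 18 ^ 8 = 26

26


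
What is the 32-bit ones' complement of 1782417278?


1782417278 ^ 4294967295 = 2512550017

2512550017


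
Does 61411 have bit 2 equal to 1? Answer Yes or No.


0b1110111111100011, bit 2 = 0. No

No


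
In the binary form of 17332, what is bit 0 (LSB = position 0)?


0b100001110110100, position 0 = 0

0


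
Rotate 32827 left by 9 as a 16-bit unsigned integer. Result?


Rotate 0b1000000000111011 left by 9 (16-bit) = 0b111011100000000 = 30464

30464


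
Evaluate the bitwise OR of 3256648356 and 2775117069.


0b11000010000111001000001010100100 | 0b10100101011010001110110100001101 = 0b11100111011111001110111110101101 = 3883724717

3883724717


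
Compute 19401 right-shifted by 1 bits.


0b100101111001001 >> 1 = 0b10010111100100 = 9700

9700


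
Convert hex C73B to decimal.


C73B hex = 51003 decimal

51003


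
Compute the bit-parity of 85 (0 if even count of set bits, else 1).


0b1010101 has 4 ones => parity 0

0


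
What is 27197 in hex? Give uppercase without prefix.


27197 = 6A3D hex

6A3D


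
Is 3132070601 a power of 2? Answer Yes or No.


0b10111010101011111001101011001001. Multiple bits set => No

No


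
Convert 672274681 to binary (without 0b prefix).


672274681 = 101000000100100001100011111001 in binary

101000000100100001100011111001


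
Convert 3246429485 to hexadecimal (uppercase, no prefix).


3246429485 = C180952D hex

C180952D


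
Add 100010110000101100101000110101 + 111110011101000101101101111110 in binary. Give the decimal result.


100010110000101100101000110101 + 111110011101000101101101111110 = 1100001001101110010010110110011 = 1631004083

1631004083


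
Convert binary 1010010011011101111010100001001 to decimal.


1010010011011101111010100001001 in decimal = 1383003401

1383003401


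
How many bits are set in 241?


0b11110001 has 5 set bits

5


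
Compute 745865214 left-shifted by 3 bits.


0b101100011101001111111111111110 << 3 = 0b101100011101001111111111111110000 = 5966921712

5966921712


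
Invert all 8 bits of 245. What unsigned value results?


245 ^ 255 = 10

10


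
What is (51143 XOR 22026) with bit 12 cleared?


Step 1: 51143 ^ 22026 = 37325
Step 2: 37325 & ~(1 << 12) = 33229

33229


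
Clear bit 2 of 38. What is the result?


38 & ~(1 << 2) = 34

34


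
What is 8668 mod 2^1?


8668 & 1 = 0

0


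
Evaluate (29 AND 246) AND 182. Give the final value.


Step 1: 29 & 246 = 20
Step 2: 20 & 182 = 20

20


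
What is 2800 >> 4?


0b101011110000 >> 4 = 0b10101111 = 175

175


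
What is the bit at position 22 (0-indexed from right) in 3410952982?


0b11001011010011110000001100010110, position 22 = 1

1


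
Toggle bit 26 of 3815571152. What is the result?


3815571152 ^ (1 << 26) = 3815571152 ^ 67108864 = 3882680016

3882680016


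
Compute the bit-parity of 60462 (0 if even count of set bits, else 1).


0b1110110000101110 has 9 ones => parity 1

1


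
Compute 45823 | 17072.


0b1011001011111111 | 0b100001010110000 = 0b1111001011111111 = 62207

62207


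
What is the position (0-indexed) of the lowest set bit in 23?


0b10111. Lowest set bit at position 0

0


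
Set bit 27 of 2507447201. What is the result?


2507447201 | (1 << 27) = 2507447201 | 134217728 = 2641664929

2641664929


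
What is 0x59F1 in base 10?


59F1 hex = 23025 decimal

23025


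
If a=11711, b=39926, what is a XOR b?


11711 ^ 39926 = 46665

46665


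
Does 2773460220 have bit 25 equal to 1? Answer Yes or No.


0b10100101010011111010010011111100, bit 25 = 0. No

No


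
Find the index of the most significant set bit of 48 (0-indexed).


0b110000. Highest set bit at position 5

5


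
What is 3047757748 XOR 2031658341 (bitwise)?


0b10110101101010010001011110110100 ^ 0b1111001000110001010010101100101 = 0b11001100101100011011001011010001 = 3434197713

3434197713


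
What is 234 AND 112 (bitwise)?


0b11101010 & 0b1110000 = 0b1100000 = 96

96


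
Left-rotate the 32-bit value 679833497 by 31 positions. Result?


Rotate 0b101000100001010110111110011001 left by 31 (32-bit) = 0b10010100010000101011011111001100 = 2487400396

2487400396


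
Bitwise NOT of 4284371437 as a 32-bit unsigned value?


~0b11111111010111100101000111101101 = 0b101000011010111000010010 = 10595858 (32-bit unsigned)

10595858


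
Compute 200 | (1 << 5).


200 | (1 << 5) = 200 | 32 = 232

232


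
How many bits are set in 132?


0b10000100 has 2 set bits

2


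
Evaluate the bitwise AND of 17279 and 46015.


0b100001101111111 & 0b1011001110111111 = 0b1100111111 = 831

831


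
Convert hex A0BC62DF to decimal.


A0BC62DF hex = 2696700639 decimal

2696700639


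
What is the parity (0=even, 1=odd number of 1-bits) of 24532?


0b101111111010100 has 10 ones => parity 0

0


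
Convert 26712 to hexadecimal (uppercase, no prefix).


26712 = 6858 hex

6858


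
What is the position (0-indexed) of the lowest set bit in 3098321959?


0b10111000101011001010010000100111. Lowest set bit at position 0

0


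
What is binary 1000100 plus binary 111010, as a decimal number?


1000100 + 111010 = 1111110 = 126

126


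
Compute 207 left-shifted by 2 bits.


0b11001111 << 2 = 0b1100111100 = 828

828


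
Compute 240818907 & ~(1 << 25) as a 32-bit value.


240818907 & ~(1 << 25) = 207264475

207264475


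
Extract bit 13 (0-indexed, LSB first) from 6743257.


0b11001101110010011011001, position 13 = 1

1


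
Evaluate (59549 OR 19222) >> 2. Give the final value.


Step 1: 59549 | 19222 = 60319
Step 2: 60319 >> 2 = 15079

15079


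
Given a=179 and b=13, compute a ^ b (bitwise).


179 ^ 13 = 190

190


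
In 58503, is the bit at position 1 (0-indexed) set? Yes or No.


0b1110010010000111, bit 1 = 1. Yes

Yes


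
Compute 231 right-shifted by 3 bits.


0b11100111 >> 3 = 0b11100 = 28

28


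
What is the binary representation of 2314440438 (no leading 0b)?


2314440438 = 10001001111100111000111011110110 in binary

10001001111100111000111011110110


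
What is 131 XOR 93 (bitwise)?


0b10000011 ^ 0b1011101 = 0b11011110 = 222

222


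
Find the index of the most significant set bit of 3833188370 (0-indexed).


0b11100100011110011101000000010010. Highest set bit at position 31

31


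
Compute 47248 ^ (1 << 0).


47248 ^ (1 << 0) = 47248 ^ 1 = 47249

47249


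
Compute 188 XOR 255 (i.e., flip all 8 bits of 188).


188 ^ 255 = 67

67


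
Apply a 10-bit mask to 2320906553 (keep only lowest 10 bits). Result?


2320906553 & 1023 = 313

313


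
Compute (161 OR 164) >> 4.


Step 1: 161 | 164 = 165
Step 2: 165 >> 4 = 10

10


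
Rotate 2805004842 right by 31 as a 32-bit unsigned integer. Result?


Rotate 0b10100111001100001111101000101010 right by 31 (32-bit) = 0b1001110011000011111010001010101 = 1315042389

1315042389


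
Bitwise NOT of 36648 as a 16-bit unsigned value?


~0b1000111100101000 = 0b111000011010111 = 28887 (16-bit unsigned)

28887


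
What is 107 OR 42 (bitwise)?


0b1101011 | 0b101010 = 0b1101011 = 107

107


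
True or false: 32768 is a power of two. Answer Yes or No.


0b1000000000000000. Only one bit set => Yes

Yes


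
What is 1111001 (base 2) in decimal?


1111001 in decimal = 121

121


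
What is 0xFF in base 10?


FF hex = 255 decimal

255


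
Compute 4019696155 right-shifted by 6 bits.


0b11101111100101111011001000011011 >> 6 = 0b11101111100101111011001000 = 62807752

62807752


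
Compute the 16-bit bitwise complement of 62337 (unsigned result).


~0b1111001110000001 = 0b110001111110 = 3198 (16-bit unsigned)

3198


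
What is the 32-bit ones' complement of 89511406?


89511406 ^ 4294967295 = 4205455889

4205455889


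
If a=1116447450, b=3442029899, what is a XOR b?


1116447450 ^ 3442029899 = 2409797521

2409797521


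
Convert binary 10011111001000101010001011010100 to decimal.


10011111001000101010001011010100 in decimal = 2669847252

2669847252


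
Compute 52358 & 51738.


0b1100110010000110 & 0b1100101000011010 = 0b1100100000000010 = 51202

51202


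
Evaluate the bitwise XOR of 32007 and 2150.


0b111110100000111 ^ 0b100001100110 = 0b111010101100001 = 30049

30049


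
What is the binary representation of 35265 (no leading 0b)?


35265 = 1000100111000001 in binary

1000100111000001


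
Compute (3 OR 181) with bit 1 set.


Step 1: 3 | 181 = 183
Step 2: 183 | (1 << 1) = 183 | 2 = 183

183


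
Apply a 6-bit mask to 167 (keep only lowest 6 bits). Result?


167 & 63 = 39

39


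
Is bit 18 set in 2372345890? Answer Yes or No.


0b10001101011001110010000000100010, bit 18 = 1. Yes

Yes


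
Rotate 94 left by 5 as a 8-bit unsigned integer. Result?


Rotate 0b1011110 left by 5 (8-bit) = 0b11001011 = 203

203


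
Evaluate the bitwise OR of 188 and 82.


0b10111100 | 0b1010010 = 0b11111110 = 254

254


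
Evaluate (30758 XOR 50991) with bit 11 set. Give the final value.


Step 1: 30758 ^ 50991 = 48905
Step 2: 48905 | (1 << 11) = 48905 | 2048 = 48905

48905


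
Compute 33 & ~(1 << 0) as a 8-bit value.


33 & ~(1 << 0) = 32

32


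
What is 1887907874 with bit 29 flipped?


1887907874 ^ (1 << 29) = 1887907874 ^ 536870912 = 1351036962

1351036962


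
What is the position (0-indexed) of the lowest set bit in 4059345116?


0b11110001111101001011000011011100. Lowest set bit at position 2

2


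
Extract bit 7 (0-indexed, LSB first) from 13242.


0b11001110111010, position 7 = 1

1


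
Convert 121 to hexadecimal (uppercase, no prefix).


121 = 79 hex

79


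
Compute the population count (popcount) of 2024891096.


0b1111000101100010110001011011000 has 15 set bits

15


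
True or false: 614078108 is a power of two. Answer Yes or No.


0b100100100110100001011010011100. Multiple bits set => No

No


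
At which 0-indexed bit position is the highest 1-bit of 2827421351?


0b10101000100001110000011010100111. Highest set bit at position 31

31


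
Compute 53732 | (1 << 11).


53732 | (1 << 11) = 53732 | 2048 = 55780

55780


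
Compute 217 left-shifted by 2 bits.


0b11011001 << 2 = 0b1101100100 = 868

868


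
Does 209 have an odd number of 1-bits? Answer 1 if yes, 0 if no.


0b11010001 has 4 ones => parity 0

0


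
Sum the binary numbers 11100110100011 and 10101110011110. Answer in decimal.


11100110100011 + 10101110011110 = 110010101000001 = 25921

25921


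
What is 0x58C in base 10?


58C hex = 1420 decimal

1420


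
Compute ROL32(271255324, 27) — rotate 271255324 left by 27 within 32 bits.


Rotate 0b10000001010110000011100011100 left by 27 (32-bit) = 0b11100000100000010101100000111000 = 3766573112

3766573112


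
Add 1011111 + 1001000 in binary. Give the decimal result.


1011111 + 1001000 = 10100111 = 167

167


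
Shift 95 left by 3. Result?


0b1011111 << 3 = 0b1011111000 = 760

760


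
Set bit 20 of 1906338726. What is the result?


1906338726 | (1 << 20) = 1906338726 | 1048576 = 1907387302

1907387302


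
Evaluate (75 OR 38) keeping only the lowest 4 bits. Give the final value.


Step 1: 75 | 38 = 111
Step 2: 111 & 15 = 15

15


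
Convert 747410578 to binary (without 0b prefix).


747410578 = 101100100011001001010010010010 in binary

101100100011001001010010010010


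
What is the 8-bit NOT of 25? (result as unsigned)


~0b11001 = 0b11100110 = 230 (8-bit unsigned)

230


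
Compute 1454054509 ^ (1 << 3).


1454054509 ^ (1 << 3) = 1454054509 ^ 8 = 1454054501

1454054501


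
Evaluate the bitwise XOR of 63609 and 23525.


0b1111100001111001 ^ 0b101101111100101 = 0b1010001110011100 = 41884

41884


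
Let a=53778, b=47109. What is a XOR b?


53778 ^ 47109 = 27159

27159


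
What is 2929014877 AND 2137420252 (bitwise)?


0b10101110100101010011100001011101 & 0b1111111011001100111000111011100 = 0b101110000001000011000001011100 = 772026460

772026460


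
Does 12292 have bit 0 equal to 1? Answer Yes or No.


0b11000000000100, bit 0 = 0. No

No


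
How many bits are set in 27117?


0b110100111101101 has 10 set bits

10


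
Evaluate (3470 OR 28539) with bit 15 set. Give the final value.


Step 1: 3470 | 28539 = 28671
Step 2: 28671 | (1 << 15) = 28671 | 32768 = 61439

61439


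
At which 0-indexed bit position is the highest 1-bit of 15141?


0b11101100100101. Highest set bit at position 13

13


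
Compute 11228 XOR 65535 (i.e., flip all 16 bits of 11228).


11228 ^ 65535 = 54307

54307


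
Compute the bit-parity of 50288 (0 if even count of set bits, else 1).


0b1100010001110000 has 6 ones => parity 0

0


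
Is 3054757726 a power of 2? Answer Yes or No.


0b10110110000100111110011101011110. Multiple bits set => No

No


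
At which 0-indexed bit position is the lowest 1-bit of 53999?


0b1101001011101111. Lowest set bit at position 0

0


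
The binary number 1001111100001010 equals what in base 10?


1001111100001010 in decimal = 40714

40714


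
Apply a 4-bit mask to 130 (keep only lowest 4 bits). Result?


130 & 15 = 2

2


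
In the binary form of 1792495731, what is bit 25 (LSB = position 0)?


0b1101010110101110101000001110011, position 25 = 1

1


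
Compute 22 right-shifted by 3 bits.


0b10110 >> 3 = 0b10 = 2

2


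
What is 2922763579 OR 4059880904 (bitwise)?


0b10101110001101011101010100111011 | 0b11110001111111001101110111001000 = 0b11111111111111011101110111111011 = 4294827515

4294827515


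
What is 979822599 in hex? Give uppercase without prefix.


979822599 = 3A66E807 hex

3A66E807


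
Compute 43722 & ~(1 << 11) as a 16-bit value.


43722 & ~(1 << 11) = 41674

41674


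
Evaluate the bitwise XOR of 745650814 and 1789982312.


0b101100011100011011101001111110 ^ 0b1101010101100001111011001101000 = 0b1000110110000010100110000010110 = 1187073046

1187073046


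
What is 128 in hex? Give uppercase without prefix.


128 = 80 hex

80


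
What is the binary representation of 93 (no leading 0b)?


93 = 1011101 in binary

1011101


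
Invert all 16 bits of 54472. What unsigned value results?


54472 ^ 65535 = 11063

11063


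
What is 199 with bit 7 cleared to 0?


199 & ~(1 << 7) = 71

71


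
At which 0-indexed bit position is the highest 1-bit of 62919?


0b1111010111000111. Highest set bit at position 15

15


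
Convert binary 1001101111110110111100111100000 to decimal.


1001101111110110111100111100000 in decimal = 1308326368

1308326368


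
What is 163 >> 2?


0b10100011 >> 2 = 0b101000 = 40

40


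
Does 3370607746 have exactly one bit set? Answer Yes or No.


0b11001000111001110110010010000010. Multiple bits set => No

No


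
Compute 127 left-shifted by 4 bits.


0b1111111 << 4 = 0b11111110000 = 2032

2032


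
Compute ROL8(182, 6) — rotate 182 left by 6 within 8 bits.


Rotate 0b10110110 left by 6 (8-bit) = 0b10101101 = 173

173


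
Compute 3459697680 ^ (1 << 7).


3459697680 ^ (1 << 7) = 3459697680 ^ 128 = 3459697808

3459697808


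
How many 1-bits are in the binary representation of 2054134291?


0b1111010011011111001101000010011 has 18 set bits

18


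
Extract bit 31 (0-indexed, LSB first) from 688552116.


0b101001000010100111100010110100, position 31 = 0

0


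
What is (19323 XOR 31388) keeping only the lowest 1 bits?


Step 1: 19323 ^ 31388 = 12775
Step 2: 12775 & 1 = 1

1


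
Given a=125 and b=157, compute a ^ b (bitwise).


125 ^ 157 = 224

224


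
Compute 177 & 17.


0b10110001 & 0b10001 = 0b10001 = 17

17


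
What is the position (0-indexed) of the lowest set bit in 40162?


0b1001110011100010. Lowest set bit at position 1

1


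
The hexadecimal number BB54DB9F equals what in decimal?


BB54DB9F hex = 3142900639 decimal

3142900639


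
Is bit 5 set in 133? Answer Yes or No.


0b10000101, bit 5 = 0. No

No


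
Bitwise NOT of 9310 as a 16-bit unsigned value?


~0b10010001011110 = 0b1101101110100001 = 56225 (16-bit unsigned)

56225


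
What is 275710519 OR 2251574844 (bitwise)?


0b10000011011110000001000110111 | 0b10000110001101000100111000111100 = 0b10010110011111110100111000111111 = 2524925503

2524925503


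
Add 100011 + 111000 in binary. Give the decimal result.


100011 + 111000 = 1011011 = 91

91


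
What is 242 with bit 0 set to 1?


242 | (1 << 0) = 242 | 1 = 243

243


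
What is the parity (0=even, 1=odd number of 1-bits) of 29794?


0b111010001100010 has 7 ones => parity 1

1


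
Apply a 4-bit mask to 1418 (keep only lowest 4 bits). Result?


1418 & 15 = 10

10


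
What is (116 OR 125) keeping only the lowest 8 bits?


Step 1: 116 | 125 = 125
Step 2: 125 & 255 = 125

125


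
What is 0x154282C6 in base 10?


154282C6 hex = 356680390 decimal

356680390


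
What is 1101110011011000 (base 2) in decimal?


1101110011011000 in decimal = 56536

56536


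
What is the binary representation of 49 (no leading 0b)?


49 = 110001 in binary

110001


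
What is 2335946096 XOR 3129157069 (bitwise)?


0b10001011001110111011010101110000 ^ 0b10111010100000110010010111001101 = 0b110001101110001001000010111101 = 834179261

834179261


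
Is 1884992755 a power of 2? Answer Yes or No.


0b1110000010110101011010011110011. Multiple bits set => No

No


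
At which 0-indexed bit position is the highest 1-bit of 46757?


0b1011011010100101. Highest set bit at position 15

15


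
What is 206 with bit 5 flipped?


206 ^ (1 << 5) = 206 ^ 32 = 238

238


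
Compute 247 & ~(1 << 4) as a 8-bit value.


247 & ~(1 << 4) = 231

231


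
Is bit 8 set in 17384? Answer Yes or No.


0b100001111101000, bit 8 = 1. Yes

Yes


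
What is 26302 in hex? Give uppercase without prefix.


26302 = 66BE hex

66BE


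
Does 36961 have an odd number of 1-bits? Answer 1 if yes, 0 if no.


0b1001000001100001 has 5 ones => parity 1

1


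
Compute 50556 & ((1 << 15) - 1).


50556 & 32767 = 17788

17788


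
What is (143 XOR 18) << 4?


Step 1: 143 ^ 18 = 157
Step 2: 157 << 4 = 2512

2512


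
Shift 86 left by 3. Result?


0b1010110 << 3 = 0b1010110000 = 688

688


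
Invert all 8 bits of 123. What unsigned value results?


123 ^ 255 = 132

132


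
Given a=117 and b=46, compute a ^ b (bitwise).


117 ^ 46 = 91

91


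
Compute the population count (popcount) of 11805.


0b10111000011101 has 8 set bits

8


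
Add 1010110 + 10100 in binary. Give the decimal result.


1010110 + 10100 = 1101010 = 106

106


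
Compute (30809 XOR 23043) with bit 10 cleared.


Step 1: 30809 ^ 23043 = 8794
Step 2: 8794 & ~(1 << 10) = 8794

8794


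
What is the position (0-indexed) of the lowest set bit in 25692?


0b110010001011100. Lowest set bit at position 2

2


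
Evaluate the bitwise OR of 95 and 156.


0b1011111 | 0b10011100 = 0b11011111 = 223

223


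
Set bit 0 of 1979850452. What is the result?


1979850452 | (1 << 0) = 1979850452 | 1 = 1979850453

1979850453


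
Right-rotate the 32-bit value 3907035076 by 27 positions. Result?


Rotate 0b11101000111000001001111111000100 right by 27 (32-bit) = 0b11100000100111111100010011101 = 471070877

471070877


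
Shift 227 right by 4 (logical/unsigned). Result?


0b11100011 >> 4 = 0b1110 = 14

14


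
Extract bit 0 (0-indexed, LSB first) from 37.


0b100101, position 0 = 1

1


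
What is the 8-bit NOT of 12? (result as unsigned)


~0b1100 = 0b11110011 = 243 (8-bit unsigned)

243


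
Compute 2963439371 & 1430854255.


0b10110000101000100111111100001011 & 0b1010101010010010001101001101111 = 0b10000000000000001101000001011 = 268442123

268442123


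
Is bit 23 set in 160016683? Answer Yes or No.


0b1001100010011010100100101011, bit 23 = 1. Yes

Yes


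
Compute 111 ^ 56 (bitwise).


0b1101111 ^ 0b111000 = 0b1010111 = 87

87


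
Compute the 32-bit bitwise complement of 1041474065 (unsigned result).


~0b111110000100111010001000010001 = 0b11000001111011000101110111101110 = 3253493230 (32-bit unsigned)

3253493230


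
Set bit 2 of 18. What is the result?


18 | (1 << 2) = 18 | 4 = 22

22


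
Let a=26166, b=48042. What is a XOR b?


26166 ^ 48042 = 56732

56732


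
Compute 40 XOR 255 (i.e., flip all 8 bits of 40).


40 ^ 255 = 215

215


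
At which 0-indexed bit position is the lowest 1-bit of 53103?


0b1100111101101111. Lowest set bit at position 0

0


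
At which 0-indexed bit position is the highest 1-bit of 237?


0b11101101. Highest set bit at position 7

7


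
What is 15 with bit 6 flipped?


15 ^ (1 << 6) = 15 ^ 64 = 79

79


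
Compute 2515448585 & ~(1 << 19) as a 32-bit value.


2515448585 & ~(1 << 19) = 2514924297

2514924297


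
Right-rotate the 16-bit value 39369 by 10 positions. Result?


Rotate 0b1001100111001001 right by 10 (16-bit) = 0b111001001100110 = 29286

29286


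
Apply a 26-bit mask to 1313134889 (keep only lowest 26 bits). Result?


1313134889 & 67108863 = 38066473

38066473


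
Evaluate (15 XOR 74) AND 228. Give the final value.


Step 1: 15 ^ 74 = 69
Step 2: 69 & 228 = 68

68


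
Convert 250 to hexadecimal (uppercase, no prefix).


250 = FA hex

FA


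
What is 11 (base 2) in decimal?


11 in decimal = 3

3


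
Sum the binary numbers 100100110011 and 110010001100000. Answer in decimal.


100100110011 + 110010001100000 = 110110110010011 = 28051

28051


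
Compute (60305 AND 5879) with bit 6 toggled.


Step 1: 60305 & 5879 = 657
Step 2: 657 ^ (1 << 6) = 657 ^ 64 = 721

721


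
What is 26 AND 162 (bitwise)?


0b11010 & 0b10100010 = 0b10 = 2

2


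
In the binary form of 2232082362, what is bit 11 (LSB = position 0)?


0b10000101000010101101111110111010, position 11 = 1

1
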